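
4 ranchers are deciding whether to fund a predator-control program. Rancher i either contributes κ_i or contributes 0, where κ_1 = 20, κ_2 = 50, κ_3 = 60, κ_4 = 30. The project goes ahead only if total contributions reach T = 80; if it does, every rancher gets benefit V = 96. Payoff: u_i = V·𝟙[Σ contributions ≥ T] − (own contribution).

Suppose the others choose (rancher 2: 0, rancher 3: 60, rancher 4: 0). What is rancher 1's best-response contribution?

Others' total = 60. Contributing 20 brings total to 80 ≥ 80: gain V − κ_1 = 76.
Best response: 20.

20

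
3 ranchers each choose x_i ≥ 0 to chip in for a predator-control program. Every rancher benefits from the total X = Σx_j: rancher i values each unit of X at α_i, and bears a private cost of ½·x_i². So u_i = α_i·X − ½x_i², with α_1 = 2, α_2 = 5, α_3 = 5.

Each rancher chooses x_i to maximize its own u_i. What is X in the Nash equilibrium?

12

Rancher i's FOC: ∂u_i/∂x_i = α_i − x_i = 0, so x_i* = α_i.
NE contributions = (2, 5, 5); X = 12.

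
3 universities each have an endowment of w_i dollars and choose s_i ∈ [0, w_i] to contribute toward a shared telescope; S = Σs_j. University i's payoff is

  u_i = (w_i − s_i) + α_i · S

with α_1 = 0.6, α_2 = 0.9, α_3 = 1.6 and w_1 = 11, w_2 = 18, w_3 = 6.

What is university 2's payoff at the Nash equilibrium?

∂u_i/∂s_i = α_i − 1, so university i contributes w_i if α_i > 1, else 0.
α_i > 1 for i ∈ {3}; NE contributions (0, 0, 6), S = 6.
u_2 = (18 − 0) + 0.9·6 = 23.4.

23.4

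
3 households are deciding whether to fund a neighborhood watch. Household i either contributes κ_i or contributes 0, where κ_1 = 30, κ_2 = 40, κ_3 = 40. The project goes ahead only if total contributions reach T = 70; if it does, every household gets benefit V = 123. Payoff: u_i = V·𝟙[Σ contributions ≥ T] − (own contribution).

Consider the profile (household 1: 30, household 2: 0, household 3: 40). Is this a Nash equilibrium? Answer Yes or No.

Total = 70 ≥ 70: provided.
Household 1 (pledges 30, payoff 93): dropping to 0 → total 40, payoff 0. No gain.
Household 2 (pledges 0, payoff 123): pledging 40 → total 110, payoff 83. No gain.
Household 3 (pledges 40, payoff 83): dropping to 0 → total 30, payoff 0. No gain.

Yes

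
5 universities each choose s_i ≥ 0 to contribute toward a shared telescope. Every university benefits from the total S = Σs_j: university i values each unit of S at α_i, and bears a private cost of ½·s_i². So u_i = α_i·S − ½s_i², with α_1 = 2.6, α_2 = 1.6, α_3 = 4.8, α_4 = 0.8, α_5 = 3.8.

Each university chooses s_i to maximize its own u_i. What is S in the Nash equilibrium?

University i's FOC: ∂u_i/∂s_i = α_i − s_i = 0, so s_i* = α_i.
NE contributions = (2.6, 1.6, 4.8, 0.8, 3.8); S = 13.6.

13.6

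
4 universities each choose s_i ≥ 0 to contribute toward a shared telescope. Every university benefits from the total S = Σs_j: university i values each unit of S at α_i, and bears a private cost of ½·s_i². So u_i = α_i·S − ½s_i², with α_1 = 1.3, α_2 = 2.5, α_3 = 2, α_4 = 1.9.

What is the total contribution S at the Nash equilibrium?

7.7

University i's FOC: ∂u_i/∂s_i = α_i − s_i = 0, so s_i* = α_i.
NE contributions = (1.3, 2.5, 2, 1.9); S = 7.7.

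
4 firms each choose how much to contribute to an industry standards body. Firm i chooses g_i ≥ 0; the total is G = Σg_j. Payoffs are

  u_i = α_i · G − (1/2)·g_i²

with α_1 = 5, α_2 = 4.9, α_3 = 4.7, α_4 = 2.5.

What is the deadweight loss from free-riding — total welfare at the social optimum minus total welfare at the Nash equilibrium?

Firm i's FOC: ∂u_i/∂g_i = α_i − g_i = 0, so g_i* = α_i.
NE contributions = (5, 4.9, 4.7, 2.5); G = 17.1.
W^NE = (Σα)·G − ½Σα_i² = 17.1² − ½·77.35 = 253.735.
Planner sets g_i = Σα_j = 17.1 for every i, so G^SO = 4·17.1 = 68.4.
W^SO = (Σα)·G^SO − ½·4·(Σα)² = (4/2)·17.1² = 584.82.
Deadweight loss = W^SO − W^NE = 331.085.

331.085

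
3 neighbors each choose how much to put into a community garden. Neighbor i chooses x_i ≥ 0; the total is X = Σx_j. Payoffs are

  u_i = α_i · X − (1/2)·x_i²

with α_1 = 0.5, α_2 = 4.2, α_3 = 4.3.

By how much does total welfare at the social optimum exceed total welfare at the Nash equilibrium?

Neighbor i's FOC: ∂u_i/∂x_i = α_i − x_i = 0, so x_i* = α_i.
NE contributions = (0.5, 4.2, 4.3); X = 9.
W^NE = (Σα)·X − ½Σα_i² = 9² − ½·36.38 = 62.81.
Planner sets x_i = Σα_j = 9 for every i, so X^SO = 3·9 = 27.
W^SO = (Σα)·X^SO − ½·3·(Σα)² = (3/2)·9² = 121.5.
Deadweight loss = W^SO − W^NE = 58.69.

58.69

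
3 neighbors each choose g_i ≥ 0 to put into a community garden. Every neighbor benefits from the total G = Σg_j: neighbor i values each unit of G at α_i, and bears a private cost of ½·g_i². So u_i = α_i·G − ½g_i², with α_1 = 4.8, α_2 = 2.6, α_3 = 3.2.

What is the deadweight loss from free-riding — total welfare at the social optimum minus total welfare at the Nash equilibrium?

Neighbor i's FOC: ∂u_i/∂g_i = α_i − g_i = 0, so g_i* = α_i.
NE contributions = (4.8, 2.6, 3.2); G = 10.6.
W^NE = (Σα)·G − ½Σα_i² = 10.6² − ½·40.04 = 92.34.
Planner sets g_i = Σα_j = 10.6 for every i, so G^SO = 3·10.6 = 31.8.
W^SO = (Σα)·G^SO − ½·3·(Σα)² = (3/2)·10.6² = 168.54.
Deadweight loss = W^SO − W^NE = 76.2.

76.2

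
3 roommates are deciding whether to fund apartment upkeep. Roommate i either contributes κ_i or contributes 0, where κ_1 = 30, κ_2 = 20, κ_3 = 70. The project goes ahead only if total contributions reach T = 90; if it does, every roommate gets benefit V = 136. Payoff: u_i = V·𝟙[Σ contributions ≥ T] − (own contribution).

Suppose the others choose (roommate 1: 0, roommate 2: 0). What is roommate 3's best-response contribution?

Others' total = 0. Even contributing 70 gives 70 < 90: no benefit either way.
Best response: 0.

0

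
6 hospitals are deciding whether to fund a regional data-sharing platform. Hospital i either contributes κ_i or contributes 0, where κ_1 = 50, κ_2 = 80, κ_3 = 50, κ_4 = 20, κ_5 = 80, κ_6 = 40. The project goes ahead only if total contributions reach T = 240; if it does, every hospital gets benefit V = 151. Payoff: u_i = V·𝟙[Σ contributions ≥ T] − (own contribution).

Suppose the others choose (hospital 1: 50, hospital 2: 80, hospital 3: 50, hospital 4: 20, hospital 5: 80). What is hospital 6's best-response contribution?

0

Others' total = 280 ≥ 240; contributing adds cost 40 for no extra benefit.
Best response: 0.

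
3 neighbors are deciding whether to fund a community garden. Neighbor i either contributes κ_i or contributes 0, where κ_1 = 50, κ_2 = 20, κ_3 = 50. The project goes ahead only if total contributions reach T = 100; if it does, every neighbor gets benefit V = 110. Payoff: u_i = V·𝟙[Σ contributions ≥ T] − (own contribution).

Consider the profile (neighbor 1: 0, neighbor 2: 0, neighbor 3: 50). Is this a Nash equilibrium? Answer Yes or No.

Total = 50 < 100: not provided.
Neighbor 1 (pledges 0, payoff 0): pledging 50 → total 100, payoff 60. Profitable deviation.

No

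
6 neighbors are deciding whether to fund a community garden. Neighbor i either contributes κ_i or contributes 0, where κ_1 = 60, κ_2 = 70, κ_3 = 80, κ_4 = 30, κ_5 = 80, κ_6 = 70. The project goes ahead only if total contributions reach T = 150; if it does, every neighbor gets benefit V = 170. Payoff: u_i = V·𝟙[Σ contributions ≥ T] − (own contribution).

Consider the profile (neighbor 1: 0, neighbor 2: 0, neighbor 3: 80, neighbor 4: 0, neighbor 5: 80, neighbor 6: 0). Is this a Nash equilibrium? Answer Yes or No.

Total = 160 ≥ 150: provided.
Neighbor 1 (pledges 0, payoff 170): pledging 60 → total 220, payoff 110. No gain.
Neighbor 2 (pledges 0, payoff 170): pledging 70 → total 230, payoff 100. No gain.
Neighbor 3 (pledges 80, payoff 90): dropping to 0 → total 80, payoff 0. No gain.
Neighbor 4 (pledges 0, payoff 170): pledging 30 → total 190, payoff 140. No gain.
Neighbor 5 (pledges 80, payoff 90): dropping to 0 → total 80, payoff 0. No gain.
Neighbor 6 (pledges 0, payoff 170): pledging 70 → total 230, payoff 100. No gain.

Yes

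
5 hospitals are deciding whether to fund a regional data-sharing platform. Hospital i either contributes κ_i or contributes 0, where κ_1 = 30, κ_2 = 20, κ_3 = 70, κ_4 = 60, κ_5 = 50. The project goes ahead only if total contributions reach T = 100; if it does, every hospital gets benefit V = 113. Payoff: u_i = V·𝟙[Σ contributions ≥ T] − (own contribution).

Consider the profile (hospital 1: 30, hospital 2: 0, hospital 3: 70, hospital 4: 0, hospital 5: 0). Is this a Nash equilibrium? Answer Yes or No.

Total = 100 ≥ 100: provided.
Hospital 1 (pledges 30, payoff 83): dropping to 0 → total 70, payoff 0. No gain.
Hospital 2 (pledges 0, payoff 113): pledging 20 → total 120, payoff 93. No gain.
Hospital 3 (pledges 70, payoff 43): dropping to 0 → total 30, payoff 0. No gain.
Hospital 4 (pledges 0, payoff 113): pledging 60 → total 160, payoff 53. No gain.
Hospital 5 (pledges 0, payoff 113): pledging 50 → total 150, payoff 63. No gain.

Yes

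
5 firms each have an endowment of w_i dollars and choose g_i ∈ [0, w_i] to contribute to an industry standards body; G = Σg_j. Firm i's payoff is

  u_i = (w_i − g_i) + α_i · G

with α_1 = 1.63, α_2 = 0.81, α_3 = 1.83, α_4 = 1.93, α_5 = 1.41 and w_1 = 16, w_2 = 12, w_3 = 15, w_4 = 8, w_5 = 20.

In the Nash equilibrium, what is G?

59

∂u_i/∂g_i = α_i − 1, so firm i contributes w_i if α_i > 1, else 0.
α_i > 1 for i ∈ {1, 3, 4, 5}; NE contributions (16, 0, 15, 8, 20), G = 59.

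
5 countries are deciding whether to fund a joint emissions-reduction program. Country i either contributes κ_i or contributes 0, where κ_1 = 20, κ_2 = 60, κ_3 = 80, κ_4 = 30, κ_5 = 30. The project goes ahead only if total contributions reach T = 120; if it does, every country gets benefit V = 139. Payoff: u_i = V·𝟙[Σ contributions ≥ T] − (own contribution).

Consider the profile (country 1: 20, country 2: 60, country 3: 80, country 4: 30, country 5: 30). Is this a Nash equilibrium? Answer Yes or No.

No

Total = 220 ≥ 120: provided.
Country 1 (pledges 20, payoff 119): dropping to 0 → total 200, payoff 139. Profitable deviation.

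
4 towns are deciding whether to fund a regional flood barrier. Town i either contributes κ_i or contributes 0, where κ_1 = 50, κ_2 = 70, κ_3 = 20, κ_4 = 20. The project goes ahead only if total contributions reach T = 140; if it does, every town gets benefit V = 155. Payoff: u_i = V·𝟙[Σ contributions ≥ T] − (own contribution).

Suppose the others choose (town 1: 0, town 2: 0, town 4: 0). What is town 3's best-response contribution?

0

Others' total = 0. Even contributing 20 gives 20 < 140: no benefit either way.
Best response: 0.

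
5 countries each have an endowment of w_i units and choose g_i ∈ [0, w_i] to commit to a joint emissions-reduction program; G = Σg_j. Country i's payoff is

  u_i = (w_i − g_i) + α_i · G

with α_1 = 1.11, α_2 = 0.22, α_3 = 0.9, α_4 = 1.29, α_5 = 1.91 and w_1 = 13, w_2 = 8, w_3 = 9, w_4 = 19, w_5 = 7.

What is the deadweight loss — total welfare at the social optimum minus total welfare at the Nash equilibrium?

75.31

∂u_i/∂g_i = α_i − 1, so country i contributes w_i if α_i > 1, else 0.
α_i > 1 for i ∈ {1, 4, 5}; NE contributions (13, 0, 0, 19, 7), G = 39.
W^NE = Σw_i − G^NE + (Σα_i)·G^NE = 56 + 4.43·39 = 228.77.
Planner: ∂(Σu_j)/∂g_i = Σα_j − 1 = 4.43 > 0, so everyone contributes w_i; G^SO = 56, W^SO = 56 + 4.43·56 = 304.08.
Deadweight loss = 75.31.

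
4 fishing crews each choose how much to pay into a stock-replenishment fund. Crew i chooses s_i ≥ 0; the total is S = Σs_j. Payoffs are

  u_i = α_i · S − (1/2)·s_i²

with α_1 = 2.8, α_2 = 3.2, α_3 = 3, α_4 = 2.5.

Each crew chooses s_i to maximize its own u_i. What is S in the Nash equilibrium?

Crew i's FOC: ∂u_i/∂s_i = α_i − s_i = 0, so s_i* = α_i.
NE contributions = (2.8, 3.2, 3, 2.5); S = 11.5.

11.5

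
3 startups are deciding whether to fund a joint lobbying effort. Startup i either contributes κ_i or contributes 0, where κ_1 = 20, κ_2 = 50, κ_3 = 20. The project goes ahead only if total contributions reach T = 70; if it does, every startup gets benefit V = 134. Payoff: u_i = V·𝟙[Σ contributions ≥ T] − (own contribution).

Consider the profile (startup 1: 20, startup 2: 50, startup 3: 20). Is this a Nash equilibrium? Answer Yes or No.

Total = 90 ≥ 70: provided.
Startup 1 (pledges 20, payoff 114): dropping to 0 → total 70, payoff 134. Profitable deviation.

No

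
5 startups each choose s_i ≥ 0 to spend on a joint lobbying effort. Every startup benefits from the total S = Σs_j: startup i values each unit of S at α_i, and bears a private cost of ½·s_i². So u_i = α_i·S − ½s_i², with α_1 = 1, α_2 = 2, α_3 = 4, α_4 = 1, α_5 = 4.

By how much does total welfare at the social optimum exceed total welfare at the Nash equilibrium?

235

Startup i's FOC: ∂u_i/∂s_i = α_i − s_i = 0, so s_i* = α_i.
NE contributions = (1, 2, 4, 1, 4); S = 12.
W^NE = (Σα)·S − ½Σα_i² = 12² − ½·38 = 125.
Planner sets s_i = Σα_j = 12 for every i, so S^SO = 5·12 = 60.
W^SO = (Σα)·S^SO − ½·5·(Σα)² = (5/2)·12² = 360.
Deadweight loss = W^SO − W^NE = 235.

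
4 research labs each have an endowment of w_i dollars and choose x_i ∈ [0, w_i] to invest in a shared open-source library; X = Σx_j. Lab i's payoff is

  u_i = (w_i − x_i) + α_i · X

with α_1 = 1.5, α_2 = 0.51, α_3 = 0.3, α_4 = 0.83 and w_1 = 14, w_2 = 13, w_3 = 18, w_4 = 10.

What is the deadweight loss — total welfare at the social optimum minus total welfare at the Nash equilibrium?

87.74

∂u_i/∂x_i = α_i − 1, so lab i contributes w_i if α_i > 1, else 0.
α_i > 1 for i ∈ {1}; NE contributions (14, 0, 0, 0), X = 14.
W^NE = Σw_i − X^NE + (Σα_i)·X^NE = 55 + 2.14·14 = 84.96.
Planner: ∂(Σu_j)/∂x_i = Σα_j − 1 = 2.14 > 0, so everyone contributes w_i; X^SO = 55, W^SO = 55 + 2.14·55 = 172.7.
Deadweight loss = 87.74.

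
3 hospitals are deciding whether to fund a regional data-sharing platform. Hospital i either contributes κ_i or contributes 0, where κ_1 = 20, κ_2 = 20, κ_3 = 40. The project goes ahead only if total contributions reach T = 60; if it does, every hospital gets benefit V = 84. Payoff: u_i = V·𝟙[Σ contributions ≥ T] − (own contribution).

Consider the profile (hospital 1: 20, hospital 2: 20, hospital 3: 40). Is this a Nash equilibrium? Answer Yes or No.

No

Total = 80 ≥ 60: provided.
Hospital 1 (pledges 20, payoff 64): dropping to 0 → total 60, payoff 84. Profitable deviation.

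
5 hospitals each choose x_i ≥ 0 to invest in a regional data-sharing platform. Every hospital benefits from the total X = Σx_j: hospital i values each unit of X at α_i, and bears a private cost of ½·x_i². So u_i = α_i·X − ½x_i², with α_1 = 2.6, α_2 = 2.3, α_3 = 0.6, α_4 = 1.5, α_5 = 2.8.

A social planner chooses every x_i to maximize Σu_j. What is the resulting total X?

49

Planner FOC: ∂(Σu_j)/∂x_i = (Σα_j) − x_i = 0, so x_i^SO = Σα_j = 9.8 for every i; X^SO = 49.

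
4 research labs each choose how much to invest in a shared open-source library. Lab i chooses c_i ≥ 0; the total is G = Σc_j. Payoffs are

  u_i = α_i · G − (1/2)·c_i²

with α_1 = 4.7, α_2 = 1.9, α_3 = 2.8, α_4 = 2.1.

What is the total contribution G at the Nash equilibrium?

Lab i's FOC: ∂u_i/∂c_i = α_i − c_i = 0, so c_i* = α_i.
NE contributions = (4.7, 1.9, 2.8, 2.1); G = 11.5.

11.5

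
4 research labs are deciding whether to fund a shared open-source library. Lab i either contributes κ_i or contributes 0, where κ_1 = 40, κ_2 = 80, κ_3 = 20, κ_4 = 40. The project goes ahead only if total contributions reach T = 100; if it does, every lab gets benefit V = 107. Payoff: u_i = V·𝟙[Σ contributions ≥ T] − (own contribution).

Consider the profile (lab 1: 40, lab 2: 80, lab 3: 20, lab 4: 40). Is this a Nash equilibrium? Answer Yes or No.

No

Total = 180 ≥ 100: provided.
Lab 1 (pledges 40, payoff 67): dropping to 0 → total 140, payoff 107. Profitable deviation.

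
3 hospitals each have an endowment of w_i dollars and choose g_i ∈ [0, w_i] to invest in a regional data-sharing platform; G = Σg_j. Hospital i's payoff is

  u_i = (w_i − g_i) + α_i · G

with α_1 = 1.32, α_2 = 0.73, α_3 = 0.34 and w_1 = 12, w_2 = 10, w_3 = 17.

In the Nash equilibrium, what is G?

12

∂u_i/∂g_i = α_i − 1, so hospital i contributes w_i if α_i > 1, else 0.
α_i > 1 for i ∈ {1}; NE contributions (12, 0, 0), G = 12.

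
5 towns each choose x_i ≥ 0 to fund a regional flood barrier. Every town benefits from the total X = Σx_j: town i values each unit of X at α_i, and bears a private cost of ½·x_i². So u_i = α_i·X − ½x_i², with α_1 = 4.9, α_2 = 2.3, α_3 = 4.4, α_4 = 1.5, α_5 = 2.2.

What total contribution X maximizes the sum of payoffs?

76.5

Planner FOC: ∂(Σu_j)/∂x_i = (Σα_j) − x_i = 0, so x_i^SO = Σα_j = 15.3 for every i; X^SO = 76.5.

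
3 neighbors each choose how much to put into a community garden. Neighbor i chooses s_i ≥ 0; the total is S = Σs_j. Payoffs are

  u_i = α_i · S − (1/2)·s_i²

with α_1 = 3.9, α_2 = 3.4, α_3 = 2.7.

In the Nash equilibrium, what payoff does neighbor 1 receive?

31.395

Neighbor i's FOC: ∂u_i/∂s_i = α_i − s_i = 0, so s_i* = α_i.
NE contributions = (3.9, 3.4, 2.7); S = 10.
u_1 = α_1·S − ½·(s_1)² = 3.9·10 − ½·3.9² = 31.395.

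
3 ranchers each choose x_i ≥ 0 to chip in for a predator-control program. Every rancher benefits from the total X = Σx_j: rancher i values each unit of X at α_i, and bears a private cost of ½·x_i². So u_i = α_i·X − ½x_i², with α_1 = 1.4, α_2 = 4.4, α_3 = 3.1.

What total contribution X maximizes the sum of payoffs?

26.7

Planner FOC: ∂(Σu_j)/∂x_i = (Σα_j) − x_i = 0, so x_i^SO = Σα_j = 8.9 for every i; X^SO = 26.7.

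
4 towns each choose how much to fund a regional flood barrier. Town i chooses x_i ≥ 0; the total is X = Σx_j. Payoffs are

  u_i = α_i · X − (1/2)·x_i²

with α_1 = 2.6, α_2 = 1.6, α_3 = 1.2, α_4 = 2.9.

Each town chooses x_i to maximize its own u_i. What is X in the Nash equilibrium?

8.3

Town i's FOC: ∂u_i/∂x_i = α_i − x_i = 0, so x_i* = α_i.
NE contributions = (2.6, 1.6, 1.2, 2.9); X = 8.3.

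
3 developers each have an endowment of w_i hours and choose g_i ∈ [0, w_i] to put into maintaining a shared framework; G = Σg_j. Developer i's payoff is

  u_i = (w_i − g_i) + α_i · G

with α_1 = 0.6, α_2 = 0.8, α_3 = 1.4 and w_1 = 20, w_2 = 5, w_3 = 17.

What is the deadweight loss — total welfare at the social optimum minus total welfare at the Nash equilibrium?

∂u_i/∂g_i = α_i − 1, so developer i contributes w_i if α_i > 1, else 0.
α_i > 1 for i ∈ {3}; NE contributions (0, 0, 17), G = 17.
W^NE = Σw_i − G^NE + (Σα_i)·G^NE = 42 + 1.8·17 = 72.6.
Planner: ∂(Σu_j)/∂g_i = Σα_j − 1 = 1.8 > 0, so everyone contributes w_i; G^SO = 42, W^SO = 42 + 1.8·42 = 117.6.
Deadweight loss = 45.

45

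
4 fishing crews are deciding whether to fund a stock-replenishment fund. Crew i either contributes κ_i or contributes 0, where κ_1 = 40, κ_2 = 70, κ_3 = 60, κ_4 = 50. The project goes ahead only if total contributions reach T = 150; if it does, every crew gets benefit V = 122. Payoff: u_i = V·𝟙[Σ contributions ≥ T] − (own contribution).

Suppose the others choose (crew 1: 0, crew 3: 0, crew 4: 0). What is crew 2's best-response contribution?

Others' total = 0. Even contributing 70 gives 70 < 150: no benefit either way.
Best response: 0.

0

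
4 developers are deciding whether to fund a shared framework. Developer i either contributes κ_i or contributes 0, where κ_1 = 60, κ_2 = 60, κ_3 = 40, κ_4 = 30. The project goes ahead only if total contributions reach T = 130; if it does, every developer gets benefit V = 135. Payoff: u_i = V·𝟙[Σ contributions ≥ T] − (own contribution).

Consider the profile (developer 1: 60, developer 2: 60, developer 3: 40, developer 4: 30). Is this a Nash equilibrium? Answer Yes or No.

No

Total = 190 ≥ 130: provided.
Developer 1 (pledges 60, payoff 75): dropping to 0 → total 130, payoff 135. Profitable deviation.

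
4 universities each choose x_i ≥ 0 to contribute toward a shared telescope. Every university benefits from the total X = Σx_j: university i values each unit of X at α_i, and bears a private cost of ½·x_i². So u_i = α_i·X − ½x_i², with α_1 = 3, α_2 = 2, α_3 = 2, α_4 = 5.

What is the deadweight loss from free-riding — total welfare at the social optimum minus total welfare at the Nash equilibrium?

165

University i's FOC: ∂u_i/∂x_i = α_i − x_i = 0, so x_i* = α_i.
NE contributions = (3, 2, 2, 5); X = 12.
W^NE = (Σα)·X − ½Σα_i² = 12² − ½·42 = 123.
Planner sets x_i = Σα_j = 12 for every i, so X^SO = 4·12 = 48.
W^SO = (Σα)·X^SO − ½·4·(Σα)² = (4/2)·12² = 288.
Deadweight loss = W^SO − W^NE = 165.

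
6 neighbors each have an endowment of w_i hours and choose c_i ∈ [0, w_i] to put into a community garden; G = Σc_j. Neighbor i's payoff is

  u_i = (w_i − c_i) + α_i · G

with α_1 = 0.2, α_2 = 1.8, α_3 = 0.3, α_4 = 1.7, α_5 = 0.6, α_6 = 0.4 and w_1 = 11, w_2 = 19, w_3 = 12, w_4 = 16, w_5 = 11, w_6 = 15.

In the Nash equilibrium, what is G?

∂u_i/∂c_i = α_i − 1, so neighbor i contributes w_i if α_i > 1, else 0.
α_i > 1 for i ∈ {2, 4}; NE contributions (0, 19, 0, 16, 0, 0), G = 35.

35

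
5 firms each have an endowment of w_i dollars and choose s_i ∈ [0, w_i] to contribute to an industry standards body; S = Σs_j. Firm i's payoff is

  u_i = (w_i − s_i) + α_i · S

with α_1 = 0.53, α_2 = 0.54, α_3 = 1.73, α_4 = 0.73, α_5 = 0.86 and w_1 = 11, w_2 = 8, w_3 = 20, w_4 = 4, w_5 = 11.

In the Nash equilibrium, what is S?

20

∂u_i/∂s_i = α_i − 1, so firm i contributes w_i if α_i > 1, else 0.
α_i > 1 for i ∈ {3}; NE contributions (0, 0, 20, 0, 0), S = 20.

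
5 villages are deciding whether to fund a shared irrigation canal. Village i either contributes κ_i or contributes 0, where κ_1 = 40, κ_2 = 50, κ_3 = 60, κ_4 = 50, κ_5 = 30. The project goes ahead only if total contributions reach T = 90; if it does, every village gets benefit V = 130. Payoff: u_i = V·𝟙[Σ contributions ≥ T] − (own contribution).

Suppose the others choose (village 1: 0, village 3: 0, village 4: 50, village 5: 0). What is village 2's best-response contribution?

50

Others' total = 50. Contributing 50 brings total to 100 ≥ 90: gain V − κ_2 = 80.
Best response: 50.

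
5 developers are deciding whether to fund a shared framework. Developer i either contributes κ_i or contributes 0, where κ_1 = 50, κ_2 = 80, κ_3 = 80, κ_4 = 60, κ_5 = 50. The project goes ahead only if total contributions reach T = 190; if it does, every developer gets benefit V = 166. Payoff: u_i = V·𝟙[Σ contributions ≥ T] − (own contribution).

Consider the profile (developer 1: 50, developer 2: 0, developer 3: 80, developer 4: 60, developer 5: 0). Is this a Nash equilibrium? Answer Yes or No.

Yes

Total = 190 ≥ 190: provided.
Developer 1 (pledges 50, payoff 116): dropping to 0 → total 140, payoff 0. No gain.
Developer 2 (pledges 0, payoff 166): pledging 80 → total 270, payoff 86. No gain.
Developer 3 (pledges 80, payoff 86): dropping to 0 → total 110, payoff 0. No gain.
Developer 4 (pledges 60, payoff 106): dropping to 0 → total 130, payoff 0. No gain.
Developer 5 (pledges 0, payoff 166): pledging 50 → total 240, payoff 116. No gain.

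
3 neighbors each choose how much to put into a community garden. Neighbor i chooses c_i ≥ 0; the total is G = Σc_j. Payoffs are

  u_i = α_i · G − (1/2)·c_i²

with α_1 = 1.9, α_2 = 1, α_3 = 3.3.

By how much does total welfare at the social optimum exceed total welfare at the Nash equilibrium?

Neighbor i's FOC: ∂u_i/∂c_i = α_i − c_i = 0, so c_i* = α_i.
NE contributions = (1.9, 1, 3.3); G = 6.2.
W^NE = (Σα)·G − ½Σα_i² = 6.2² − ½·15.5 = 30.69.
Planner sets c_i = Σα_j = 6.2 for every i, so G^SO = 3·6.2 = 18.6.
W^SO = (Σα)·G^SO − ½·3·(Σα)² = (3/2)·6.2² = 57.66.
Deadweight loss = W^SO − W^NE = 26.97.

26.97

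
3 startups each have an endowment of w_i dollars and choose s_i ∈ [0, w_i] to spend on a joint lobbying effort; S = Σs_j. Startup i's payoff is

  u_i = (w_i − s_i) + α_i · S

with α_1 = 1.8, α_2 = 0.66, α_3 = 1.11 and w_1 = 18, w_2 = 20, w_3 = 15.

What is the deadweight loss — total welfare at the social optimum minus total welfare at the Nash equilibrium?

∂u_i/∂s_i = α_i − 1, so startup i contributes w_i if α_i > 1, else 0.
α_i > 1 for i ∈ {1, 3}; NE contributions (18, 0, 15), S = 33.
W^NE = Σw_i − S^NE + (Σα_i)·S^NE = 53 + 2.57·33 = 137.81.
Planner: ∂(Σu_j)/∂s_i = Σα_j − 1 = 2.57 > 0, so everyone contributes w_i; S^SO = 53, W^SO = 53 + 2.57·53 = 189.21.
Deadweight loss = 51.4.

51.4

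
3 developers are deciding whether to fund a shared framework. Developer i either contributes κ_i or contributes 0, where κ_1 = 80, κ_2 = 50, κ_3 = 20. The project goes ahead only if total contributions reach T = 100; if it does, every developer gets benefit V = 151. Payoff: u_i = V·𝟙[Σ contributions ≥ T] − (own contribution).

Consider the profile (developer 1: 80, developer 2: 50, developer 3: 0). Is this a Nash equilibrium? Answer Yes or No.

Total = 130 ≥ 100: provided.
Developer 1 (pledges 80, payoff 71): dropping to 0 → total 50, payoff 0. No gain.
Developer 2 (pledges 50, payoff 101): dropping to 0 → total 80, payoff 0. No gain.
Developer 3 (pledges 0, payoff 151): pledging 20 → total 150, payoff 131. No gain.

Yes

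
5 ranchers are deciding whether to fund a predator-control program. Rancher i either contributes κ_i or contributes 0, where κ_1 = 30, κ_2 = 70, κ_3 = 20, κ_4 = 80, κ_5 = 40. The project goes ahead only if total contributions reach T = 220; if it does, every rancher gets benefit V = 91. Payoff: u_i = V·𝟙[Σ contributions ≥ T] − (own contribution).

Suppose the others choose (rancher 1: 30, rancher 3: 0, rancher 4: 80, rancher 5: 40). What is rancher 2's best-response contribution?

70

Others' total = 150. Contributing 70 brings total to 220 ≥ 220: gain V − κ_2 = 21.
Best response: 70.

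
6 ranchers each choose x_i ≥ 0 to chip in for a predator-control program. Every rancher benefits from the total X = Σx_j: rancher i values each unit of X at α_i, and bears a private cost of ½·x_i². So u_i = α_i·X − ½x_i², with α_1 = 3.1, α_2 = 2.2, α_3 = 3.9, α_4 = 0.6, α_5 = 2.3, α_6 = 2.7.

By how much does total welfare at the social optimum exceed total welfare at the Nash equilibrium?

459.38

Rancher i's FOC: ∂u_i/∂x_i = α_i − x_i = 0, so x_i* = α_i.
NE contributions = (3.1, 2.2, 3.9, 0.6, 2.3, 2.7); X = 14.8.
W^NE = (Σα)·X − ½Σα_i² = 14.8² − ½·42.6 = 197.74.
Planner sets x_i = Σα_j = 14.8 for every i, so X^SO = 6·14.8 = 88.8.
W^SO = (Σα)·X^SO − ½·6·(Σα)² = (6/2)·14.8² = 657.12.
Deadweight loss = W^SO − W^NE = 459.38.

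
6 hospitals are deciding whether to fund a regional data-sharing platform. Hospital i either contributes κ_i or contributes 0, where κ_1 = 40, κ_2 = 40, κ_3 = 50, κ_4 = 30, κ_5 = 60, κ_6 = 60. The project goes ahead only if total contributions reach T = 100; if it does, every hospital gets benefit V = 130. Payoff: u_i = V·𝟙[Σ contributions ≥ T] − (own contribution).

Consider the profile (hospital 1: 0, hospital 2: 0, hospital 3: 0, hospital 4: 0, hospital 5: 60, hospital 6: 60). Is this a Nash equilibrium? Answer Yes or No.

Yes

Total = 120 ≥ 100: provided.
Hospital 1 (pledges 0, payoff 130): pledging 40 → total 160, payoff 90. No gain.
Hospital 2 (pledges 0, payoff 130): pledging 40 → total 160, payoff 90. No gain.
Hospital 3 (pledges 0, payoff 130): pledging 50 → total 170, payoff 80. No gain.
Hospital 4 (pledges 0, payoff 130): pledging 30 → total 150, payoff 100. No gain.
Hospital 5 (pledges 60, payoff 70): dropping to 0 → total 60, payoff 0. No gain.
Hospital 6 (pledges 60, payoff 70): dropping to 0 → total 60, payoff 0. No gain.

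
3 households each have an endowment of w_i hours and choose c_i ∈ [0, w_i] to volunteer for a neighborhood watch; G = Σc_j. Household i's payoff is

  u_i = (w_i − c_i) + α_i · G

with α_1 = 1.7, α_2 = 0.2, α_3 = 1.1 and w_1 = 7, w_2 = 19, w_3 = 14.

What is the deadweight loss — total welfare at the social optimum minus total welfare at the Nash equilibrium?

∂u_i/∂c_i = α_i − 1, so household i contributes w_i if α_i > 1, else 0.
α_i > 1 for i ∈ {1, 3}; NE contributions (7, 0, 14), G = 21.
W^NE = Σw_i − G^NE + (Σα_i)·G^NE = 40 + 2·21 = 82.
Planner: ∂(Σu_j)/∂c_i = Σα_j − 1 = 2 > 0, so everyone contributes w_i; G^SO = 40, W^SO = 40 + 2·40 = 120.
Deadweight loss = 38.

38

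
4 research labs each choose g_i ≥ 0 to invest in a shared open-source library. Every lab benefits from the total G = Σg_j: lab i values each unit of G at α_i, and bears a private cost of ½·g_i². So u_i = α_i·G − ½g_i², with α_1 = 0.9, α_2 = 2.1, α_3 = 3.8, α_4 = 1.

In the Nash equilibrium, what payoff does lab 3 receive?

Lab i's FOC: ∂u_i/∂g_i = α_i − g_i = 0, so g_i* = α_i.
NE contributions = (0.9, 2.1, 3.8, 1); G = 7.8.
u_3 = α_3·G − ½·(g_3)² = 3.8·7.8 − ½·3.8² = 22.42.

22.42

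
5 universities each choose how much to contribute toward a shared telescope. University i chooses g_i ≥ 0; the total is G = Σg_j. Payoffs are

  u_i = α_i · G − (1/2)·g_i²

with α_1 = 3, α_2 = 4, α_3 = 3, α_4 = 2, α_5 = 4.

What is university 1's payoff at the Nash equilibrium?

43.5

University i's FOC: ∂u_i/∂g_i = α_i − g_i = 0, so g_i* = α_i.
NE contributions = (3, 4, 3, 2, 4); G = 16.
u_1 = α_1·G − ½·(g_1)² = 3·16 − ½·3² = 43.5.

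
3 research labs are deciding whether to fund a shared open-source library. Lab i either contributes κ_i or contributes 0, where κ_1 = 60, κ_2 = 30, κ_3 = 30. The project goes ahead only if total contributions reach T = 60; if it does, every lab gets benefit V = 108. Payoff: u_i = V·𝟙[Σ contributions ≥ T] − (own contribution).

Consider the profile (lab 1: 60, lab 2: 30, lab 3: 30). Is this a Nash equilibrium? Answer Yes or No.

No

Total = 120 ≥ 60: provided.
Lab 1 (pledges 60, payoff 48): dropping to 0 → total 60, payoff 108. Profitable deviation.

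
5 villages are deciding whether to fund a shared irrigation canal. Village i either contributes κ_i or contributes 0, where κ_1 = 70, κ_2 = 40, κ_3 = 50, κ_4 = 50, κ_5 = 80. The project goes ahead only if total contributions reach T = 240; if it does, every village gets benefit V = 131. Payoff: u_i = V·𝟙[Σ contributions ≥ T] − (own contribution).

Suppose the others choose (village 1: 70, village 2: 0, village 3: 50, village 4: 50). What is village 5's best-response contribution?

80

Others' total = 170. Contributing 80 brings total to 250 ≥ 240: gain V − κ_5 = 51.
Best response: 80.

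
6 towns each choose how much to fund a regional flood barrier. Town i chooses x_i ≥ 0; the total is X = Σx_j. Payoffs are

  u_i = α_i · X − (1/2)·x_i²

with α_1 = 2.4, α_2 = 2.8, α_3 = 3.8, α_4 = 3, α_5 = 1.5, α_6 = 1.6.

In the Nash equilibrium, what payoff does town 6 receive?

22.88

Town i's FOC: ∂u_i/∂x_i = α_i − x_i = 0, so x_i* = α_i.
NE contributions = (2.4, 2.8, 3.8, 3, 1.5, 1.6); X = 15.1.
u_6 = α_6·X − ½·(x_6)² = 1.6·15.1 − ½·1.6² = 22.88.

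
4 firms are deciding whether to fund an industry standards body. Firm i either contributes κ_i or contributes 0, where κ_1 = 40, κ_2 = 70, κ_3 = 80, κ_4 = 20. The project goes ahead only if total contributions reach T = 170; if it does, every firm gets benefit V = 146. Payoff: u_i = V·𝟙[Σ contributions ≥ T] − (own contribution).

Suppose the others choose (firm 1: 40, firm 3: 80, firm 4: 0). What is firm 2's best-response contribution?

Others' total = 120. Contributing 70 brings total to 190 ≥ 170: gain V − κ_2 = 76.
Best response: 70.

70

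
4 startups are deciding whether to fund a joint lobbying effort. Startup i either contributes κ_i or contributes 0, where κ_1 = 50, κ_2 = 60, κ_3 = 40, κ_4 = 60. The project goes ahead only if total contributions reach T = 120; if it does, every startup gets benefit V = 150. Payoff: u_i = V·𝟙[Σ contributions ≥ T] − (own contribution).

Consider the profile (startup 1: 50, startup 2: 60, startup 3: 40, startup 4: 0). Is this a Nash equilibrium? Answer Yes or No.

Total = 150 ≥ 120: provided.
Startup 1 (pledges 50, payoff 100): dropping to 0 → total 100, payoff 0. No gain.
Startup 2 (pledges 60, payoff 90): dropping to 0 → total 90, payoff 0. No gain.
Startup 3 (pledges 40, payoff 110): dropping to 0 → total 110, payoff 0. No gain.
Startup 4 (pledges 0, payoff 150): pledging 60 → total 210, payoff 90. No gain.

Yes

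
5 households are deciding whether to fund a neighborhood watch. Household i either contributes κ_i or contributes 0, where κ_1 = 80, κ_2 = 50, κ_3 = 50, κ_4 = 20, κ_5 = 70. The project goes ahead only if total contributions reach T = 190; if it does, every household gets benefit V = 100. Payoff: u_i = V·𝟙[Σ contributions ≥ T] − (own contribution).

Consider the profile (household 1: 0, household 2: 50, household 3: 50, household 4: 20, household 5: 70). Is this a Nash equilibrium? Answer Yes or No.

Yes

Total = 190 ≥ 190: provided.
Household 1 (pledges 0, payoff 100): pledging 80 → total 270, payoff 20. No gain.
Household 2 (pledges 50, payoff 50): dropping to 0 → total 140, payoff 0. No gain.
Household 3 (pledges 50, payoff 50): dropping to 0 → total 140, payoff 0. No gain.
Household 4 (pledges 20, payoff 80): dropping to 0 → total 170, payoff 0. No gain.
Household 5 (pledges 70, payoff 30): dropping to 0 → total 120, payoff 0. No gain.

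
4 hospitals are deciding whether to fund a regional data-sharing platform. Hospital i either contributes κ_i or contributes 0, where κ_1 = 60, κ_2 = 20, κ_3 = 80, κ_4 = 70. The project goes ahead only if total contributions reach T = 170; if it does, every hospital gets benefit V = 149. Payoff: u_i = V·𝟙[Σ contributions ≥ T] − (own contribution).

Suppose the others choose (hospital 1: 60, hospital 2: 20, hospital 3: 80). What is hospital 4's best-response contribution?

Others' total = 160. Contributing 70 brings total to 230 ≥ 170: gain V − κ_4 = 79.
Best response: 70.

70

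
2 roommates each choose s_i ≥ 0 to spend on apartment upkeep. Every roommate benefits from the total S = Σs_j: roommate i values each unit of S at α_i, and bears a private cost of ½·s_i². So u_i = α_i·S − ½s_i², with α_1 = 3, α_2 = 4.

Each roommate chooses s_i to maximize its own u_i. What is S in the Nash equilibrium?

7

Roommate i's FOC: ∂u_i/∂s_i = α_i − s_i = 0, so s_i* = α_i.
NE contributions = (3, 4); S = 7.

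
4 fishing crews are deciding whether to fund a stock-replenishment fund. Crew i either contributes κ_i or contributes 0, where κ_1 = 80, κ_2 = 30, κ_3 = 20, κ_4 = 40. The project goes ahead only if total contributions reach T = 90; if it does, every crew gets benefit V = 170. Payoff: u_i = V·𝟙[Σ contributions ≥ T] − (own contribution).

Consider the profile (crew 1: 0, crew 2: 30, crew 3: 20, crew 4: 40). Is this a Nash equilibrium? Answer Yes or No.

Total = 90 ≥ 90: provided.
Crew 1 (pledges 0, payoff 170): pledging 80 → total 170, payoff 90. No gain.
Crew 2 (pledges 30, payoff 140): dropping to 0 → total 60, payoff 0. No gain.
Crew 3 (pledges 20, payoff 150): dropping to 0 → total 70, payoff 0. No gain.
Crew 4 (pledges 40, payoff 130): dropping to 0 → total 50, payoff 0. No gain.

Yes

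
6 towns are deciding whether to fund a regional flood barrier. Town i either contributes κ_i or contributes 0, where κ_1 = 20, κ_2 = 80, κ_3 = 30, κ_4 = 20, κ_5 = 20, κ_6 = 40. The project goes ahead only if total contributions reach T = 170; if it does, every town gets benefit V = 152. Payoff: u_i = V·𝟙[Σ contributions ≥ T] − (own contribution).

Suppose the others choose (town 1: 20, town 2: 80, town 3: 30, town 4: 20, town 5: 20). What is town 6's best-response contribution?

Others' total = 170 ≥ 170; contributing adds cost 40 for no extra benefit.
Best response: 0.

0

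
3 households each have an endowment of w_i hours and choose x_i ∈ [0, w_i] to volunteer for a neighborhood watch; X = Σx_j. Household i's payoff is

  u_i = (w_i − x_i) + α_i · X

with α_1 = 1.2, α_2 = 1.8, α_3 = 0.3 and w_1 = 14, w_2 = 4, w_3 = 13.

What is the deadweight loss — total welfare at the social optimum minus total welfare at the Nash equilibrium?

29.9

∂u_i/∂x_i = α_i − 1, so household i contributes w_i if α_i > 1, else 0.
α_i > 1 for i ∈ {1, 2}; NE contributions (14, 4, 0), X = 18.
W^NE = Σw_i − X^NE + (Σα_i)·X^NE = 31 + 2.3·18 = 72.4.
Planner: ∂(Σu_j)/∂x_i = Σα_j − 1 = 2.3 > 0, so everyone contributes w_i; X^SO = 31, W^SO = 31 + 2.3·31 = 102.3.
Deadweight loss = 29.9.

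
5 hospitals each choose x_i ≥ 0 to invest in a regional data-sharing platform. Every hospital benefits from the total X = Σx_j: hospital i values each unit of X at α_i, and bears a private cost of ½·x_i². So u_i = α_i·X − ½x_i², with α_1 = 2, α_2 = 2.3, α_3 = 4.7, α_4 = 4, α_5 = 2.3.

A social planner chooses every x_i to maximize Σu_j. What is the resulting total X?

Planner FOC: ∂(Σu_j)/∂x_i = (Σα_j) − x_i = 0, so x_i^SO = Σα_j = 15.3 for every i; X^SO = 76.5.

76.5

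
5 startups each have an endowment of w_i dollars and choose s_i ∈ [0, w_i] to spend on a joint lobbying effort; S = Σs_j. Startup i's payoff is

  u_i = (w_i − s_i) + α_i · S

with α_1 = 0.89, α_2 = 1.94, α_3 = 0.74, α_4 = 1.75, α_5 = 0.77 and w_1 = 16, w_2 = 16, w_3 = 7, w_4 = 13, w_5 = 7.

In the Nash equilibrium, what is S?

29

∂u_i/∂s_i = α_i − 1, so startup i contributes w_i if α_i > 1, else 0.
α_i > 1 for i ∈ {2, 4}; NE contributions (0, 16, 0, 13, 0), S = 29.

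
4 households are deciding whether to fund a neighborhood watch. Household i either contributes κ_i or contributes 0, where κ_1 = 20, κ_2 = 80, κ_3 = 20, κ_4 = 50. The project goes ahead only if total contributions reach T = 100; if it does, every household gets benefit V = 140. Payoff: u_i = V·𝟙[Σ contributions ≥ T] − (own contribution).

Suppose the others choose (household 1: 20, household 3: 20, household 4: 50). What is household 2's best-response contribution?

80

Others' total = 90. Contributing 80 brings total to 170 ≥ 100: gain V − κ_2 = 60.
Best response: 80.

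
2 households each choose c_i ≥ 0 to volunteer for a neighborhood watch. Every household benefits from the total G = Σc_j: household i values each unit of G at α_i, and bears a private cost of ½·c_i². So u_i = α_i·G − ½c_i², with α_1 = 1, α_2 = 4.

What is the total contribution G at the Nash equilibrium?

Household i's FOC: ∂u_i/∂c_i = α_i − c_i = 0, so c_i* = α_i.
NE contributions = (1, 4); G = 5.

5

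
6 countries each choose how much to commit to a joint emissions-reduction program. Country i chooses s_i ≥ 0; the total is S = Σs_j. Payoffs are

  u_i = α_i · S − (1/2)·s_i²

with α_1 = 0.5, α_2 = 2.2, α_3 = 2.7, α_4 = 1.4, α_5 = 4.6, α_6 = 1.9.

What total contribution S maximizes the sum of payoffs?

79.8

Planner FOC: ∂(Σu_j)/∂s_i = (Σα_j) − s_i = 0, so s_i^SO = Σα_j = 13.3 for every i; S^SO = 79.8.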